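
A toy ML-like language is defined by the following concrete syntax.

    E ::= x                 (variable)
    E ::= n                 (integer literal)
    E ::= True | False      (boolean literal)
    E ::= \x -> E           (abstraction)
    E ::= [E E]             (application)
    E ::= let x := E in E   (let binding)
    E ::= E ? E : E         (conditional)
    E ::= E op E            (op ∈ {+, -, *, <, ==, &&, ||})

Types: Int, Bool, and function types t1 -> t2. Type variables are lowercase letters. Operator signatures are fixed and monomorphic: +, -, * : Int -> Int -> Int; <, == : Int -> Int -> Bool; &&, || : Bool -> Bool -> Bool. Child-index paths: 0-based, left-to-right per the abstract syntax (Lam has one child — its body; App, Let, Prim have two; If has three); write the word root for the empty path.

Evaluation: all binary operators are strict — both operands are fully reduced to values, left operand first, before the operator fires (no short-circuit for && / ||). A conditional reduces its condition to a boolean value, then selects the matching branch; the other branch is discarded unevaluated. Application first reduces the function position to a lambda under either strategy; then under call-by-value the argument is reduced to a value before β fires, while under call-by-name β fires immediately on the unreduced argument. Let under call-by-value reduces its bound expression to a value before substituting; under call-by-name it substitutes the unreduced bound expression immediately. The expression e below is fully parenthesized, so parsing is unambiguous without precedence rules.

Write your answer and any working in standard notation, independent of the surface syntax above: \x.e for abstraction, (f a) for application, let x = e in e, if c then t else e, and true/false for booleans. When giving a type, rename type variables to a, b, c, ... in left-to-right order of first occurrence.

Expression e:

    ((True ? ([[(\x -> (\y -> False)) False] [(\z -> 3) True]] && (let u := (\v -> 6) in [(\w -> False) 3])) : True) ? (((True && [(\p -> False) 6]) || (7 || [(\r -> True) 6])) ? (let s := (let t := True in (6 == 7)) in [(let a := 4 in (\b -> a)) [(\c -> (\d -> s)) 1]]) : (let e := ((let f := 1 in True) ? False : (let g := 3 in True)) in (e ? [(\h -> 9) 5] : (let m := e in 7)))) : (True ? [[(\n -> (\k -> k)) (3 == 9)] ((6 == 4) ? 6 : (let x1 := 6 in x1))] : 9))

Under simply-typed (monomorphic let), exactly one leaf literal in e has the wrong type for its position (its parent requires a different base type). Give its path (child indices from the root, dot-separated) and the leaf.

Trace:
  unify Bool ~ Bool
\y._ : b -> Bool
\x._ : a -> b -> Bool
  unify a -> b -> Bool ~ Bool -> c
  unify a ~ Bool
  unify b -> Bool ~ c
_ _ : b -> Bool
\z._ : d -> Int
  unify d -> Int ~ Bool -> e
  unify d ~ Bool
  unify Int ~ e
_ _ : Int
  unify b -> Bool ~ Int -> f
  unify b ~ Int
  unify Bool ~ f
_ _ : Bool
  unify Bool ~ Bool
\v._ : g -> Int
let u : g -> Int
\w._ : h -> Bool
  unify h -> Bool ~ Int -> i
  unify h ~ Int
  unify Bool ~ i
_ _ : Bool
  unify Bool ~ Bool
  unify Bool ~ Bool
  unify Bool ~ Bool
  unify Bool ~ Bool
\p._ : j -> Bool
  unify j -> Bool ~ Int -> k
  unify j ~ Int
  unify Bool ~ k
_ _ : Bool
  unify Bool ~ Bool
  unify Bool ~ Bool
  unify Int ~ Bool
  FAIL: mismatch Int ~ Bool

Answer: 1.0.1.0 : 7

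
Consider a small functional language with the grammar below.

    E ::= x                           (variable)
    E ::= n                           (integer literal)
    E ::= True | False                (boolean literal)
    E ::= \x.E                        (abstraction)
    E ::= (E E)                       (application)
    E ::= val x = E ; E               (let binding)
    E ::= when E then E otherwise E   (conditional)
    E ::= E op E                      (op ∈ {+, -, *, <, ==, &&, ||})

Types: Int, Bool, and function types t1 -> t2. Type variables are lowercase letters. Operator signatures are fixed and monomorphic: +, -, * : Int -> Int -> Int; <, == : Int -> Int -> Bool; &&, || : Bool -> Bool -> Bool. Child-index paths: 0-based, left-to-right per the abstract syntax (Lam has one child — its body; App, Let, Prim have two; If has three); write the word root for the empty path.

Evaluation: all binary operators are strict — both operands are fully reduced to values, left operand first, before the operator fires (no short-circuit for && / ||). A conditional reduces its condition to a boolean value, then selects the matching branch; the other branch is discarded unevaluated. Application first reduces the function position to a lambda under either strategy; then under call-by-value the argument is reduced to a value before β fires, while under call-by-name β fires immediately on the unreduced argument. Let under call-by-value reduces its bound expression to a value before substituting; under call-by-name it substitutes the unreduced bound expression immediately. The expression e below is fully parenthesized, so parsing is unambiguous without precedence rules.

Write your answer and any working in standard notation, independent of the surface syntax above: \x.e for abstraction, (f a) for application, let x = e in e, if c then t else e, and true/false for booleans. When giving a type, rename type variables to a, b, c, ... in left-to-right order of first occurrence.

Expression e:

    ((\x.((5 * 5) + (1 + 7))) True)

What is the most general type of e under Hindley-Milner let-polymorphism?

Derivation:
  unify Int ~ Int
  unify Int ~ Int
  unify Int ~ Int
  unify Int ~ Int
  unify Int ~ Int
  unify Int ~ Int
\x._ : a -> Int
  unify a -> Int ~ Bool -> b
  unify a ~ Bool
  unify Int ~ b
_ _ : Int

Answer: Int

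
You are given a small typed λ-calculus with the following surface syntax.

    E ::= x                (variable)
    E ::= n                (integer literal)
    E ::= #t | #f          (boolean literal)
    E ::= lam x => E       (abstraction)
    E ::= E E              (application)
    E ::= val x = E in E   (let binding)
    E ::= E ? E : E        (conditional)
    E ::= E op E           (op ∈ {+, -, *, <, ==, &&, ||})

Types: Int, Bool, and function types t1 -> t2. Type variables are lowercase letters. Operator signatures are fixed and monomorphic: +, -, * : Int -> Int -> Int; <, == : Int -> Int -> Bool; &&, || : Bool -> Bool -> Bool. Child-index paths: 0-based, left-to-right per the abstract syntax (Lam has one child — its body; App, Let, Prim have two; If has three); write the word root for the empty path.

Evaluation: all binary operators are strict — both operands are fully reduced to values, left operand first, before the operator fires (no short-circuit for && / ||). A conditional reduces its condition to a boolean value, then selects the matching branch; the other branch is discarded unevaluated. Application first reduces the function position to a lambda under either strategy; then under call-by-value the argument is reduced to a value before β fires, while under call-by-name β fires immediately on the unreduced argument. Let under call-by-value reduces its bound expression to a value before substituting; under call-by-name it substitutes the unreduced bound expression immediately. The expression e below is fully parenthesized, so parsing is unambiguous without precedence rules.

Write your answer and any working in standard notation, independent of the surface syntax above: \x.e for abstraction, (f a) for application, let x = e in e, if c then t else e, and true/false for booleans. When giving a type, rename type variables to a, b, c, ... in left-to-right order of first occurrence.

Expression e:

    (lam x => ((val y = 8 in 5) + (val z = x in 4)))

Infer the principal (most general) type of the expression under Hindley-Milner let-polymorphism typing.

Answer: a -> Int

Derivation:
let y : Int
  unify Int ~ Int
x : a
let z : a
  unify Int ~ Int
\x._ : a -> Int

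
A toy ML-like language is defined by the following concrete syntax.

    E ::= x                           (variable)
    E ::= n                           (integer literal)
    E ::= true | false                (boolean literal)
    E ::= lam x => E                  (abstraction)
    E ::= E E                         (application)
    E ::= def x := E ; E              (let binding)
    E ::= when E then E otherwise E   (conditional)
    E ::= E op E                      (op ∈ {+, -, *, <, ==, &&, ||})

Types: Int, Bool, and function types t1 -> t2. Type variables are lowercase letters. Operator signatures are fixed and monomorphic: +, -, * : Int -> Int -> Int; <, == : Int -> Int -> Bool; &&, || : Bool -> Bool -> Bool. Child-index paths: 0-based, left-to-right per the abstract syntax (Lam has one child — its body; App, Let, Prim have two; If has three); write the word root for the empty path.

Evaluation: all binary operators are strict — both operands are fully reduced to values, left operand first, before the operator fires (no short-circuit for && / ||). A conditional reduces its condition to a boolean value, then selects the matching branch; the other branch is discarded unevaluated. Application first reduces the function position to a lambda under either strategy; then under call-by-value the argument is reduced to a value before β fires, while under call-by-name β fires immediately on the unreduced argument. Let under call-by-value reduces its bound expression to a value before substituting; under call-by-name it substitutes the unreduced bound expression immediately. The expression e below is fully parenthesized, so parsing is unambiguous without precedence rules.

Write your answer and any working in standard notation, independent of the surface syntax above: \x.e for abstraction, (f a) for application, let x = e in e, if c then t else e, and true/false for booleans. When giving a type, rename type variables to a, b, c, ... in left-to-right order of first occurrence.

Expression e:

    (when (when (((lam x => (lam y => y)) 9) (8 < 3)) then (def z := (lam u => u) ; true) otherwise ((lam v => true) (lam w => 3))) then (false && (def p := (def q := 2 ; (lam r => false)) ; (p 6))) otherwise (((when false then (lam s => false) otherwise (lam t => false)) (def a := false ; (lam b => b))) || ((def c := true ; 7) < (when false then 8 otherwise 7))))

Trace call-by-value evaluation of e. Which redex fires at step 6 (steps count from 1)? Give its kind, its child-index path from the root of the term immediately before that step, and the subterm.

Answer: if at root : (if true then (false && (let p = (let q = 2 in (\r.false)) in (p 6))) else (((if false then (\s.false) else (\t.false)) (let a = false in (\b.b))) || ((let c = true in 7) < (if false then 8 else 7))))

Working:
step 0: (if (if (((\x.(\y.y)) 9) (8 < 3)) then (let z = (\u.u) in true) else ((\v.true) (\w.3))) then (false && (let p = (let q = 2 in (\r.false)) in (p 6))) else (((if false then (\s.false) else (\t.false)) (let a = false in (\b.b))) || ((let c = true in 7) < (if false then 8 else 7))))
step 1: [beta@0.0.0] (if (if ((\y.y) (8 < 3)) then (let z = (\u.u) in true) else ((\v.true) (\w.3))) then (false && (let p = (let q = 2 in (\r.false)) in (p 6))) else (((if false then (\s.false) else (\t.false)) (let a = false in (\b.b))) || ((let c = true in 7) < (if false then 8 else 7))))
step 2: [delta@0.0.1] (if (if ((\y.y) false) then (let z = (\u.u) in true) else ((\v.true) (\w.3))) then (false && (let p = (let q = 2 in (\r.false)) in (p 6))) else (((if false then (\s.false) else (\t.false)) (let a = false in (\b.b))) || ((let c = true in 7) < (if false then 8 else 7))))
step 3: [beta@0.0] (if (if false then (let z = (\u.u) in true) else ((\v.true) (\w.3))) then (false && (let p = (let q = 2 in (\r.false)) in (p 6))) else (((if false then (\s.false) else (\t.false)) (let a = false in (\b.b))) || ((let c = true in 7) < (if false then 8 else 7))))
step 4: [if@0] (if ((\v.true) (\w.3)) then (false && (let p = (let q = 2 in (\r.false)) in (p 6))) else (((if false then (\s.false) else (\t.false)) (let a = false in (\b.b))) || ((let c = true in 7) < (if false then 8 else 7))))
step 5: [beta@0] (if true then (false && (let p = (let q = 2 in (\r.false)) in (p 6))) else (((if false then (\s.false) else (\t.false)) (let a = false in (\b.b))) || ((let c = true in 7) < (if false then 8 else 7))))
step 6: [if@root] (false && (let p = (let q = 2 in (\r.false)) in (p 6)))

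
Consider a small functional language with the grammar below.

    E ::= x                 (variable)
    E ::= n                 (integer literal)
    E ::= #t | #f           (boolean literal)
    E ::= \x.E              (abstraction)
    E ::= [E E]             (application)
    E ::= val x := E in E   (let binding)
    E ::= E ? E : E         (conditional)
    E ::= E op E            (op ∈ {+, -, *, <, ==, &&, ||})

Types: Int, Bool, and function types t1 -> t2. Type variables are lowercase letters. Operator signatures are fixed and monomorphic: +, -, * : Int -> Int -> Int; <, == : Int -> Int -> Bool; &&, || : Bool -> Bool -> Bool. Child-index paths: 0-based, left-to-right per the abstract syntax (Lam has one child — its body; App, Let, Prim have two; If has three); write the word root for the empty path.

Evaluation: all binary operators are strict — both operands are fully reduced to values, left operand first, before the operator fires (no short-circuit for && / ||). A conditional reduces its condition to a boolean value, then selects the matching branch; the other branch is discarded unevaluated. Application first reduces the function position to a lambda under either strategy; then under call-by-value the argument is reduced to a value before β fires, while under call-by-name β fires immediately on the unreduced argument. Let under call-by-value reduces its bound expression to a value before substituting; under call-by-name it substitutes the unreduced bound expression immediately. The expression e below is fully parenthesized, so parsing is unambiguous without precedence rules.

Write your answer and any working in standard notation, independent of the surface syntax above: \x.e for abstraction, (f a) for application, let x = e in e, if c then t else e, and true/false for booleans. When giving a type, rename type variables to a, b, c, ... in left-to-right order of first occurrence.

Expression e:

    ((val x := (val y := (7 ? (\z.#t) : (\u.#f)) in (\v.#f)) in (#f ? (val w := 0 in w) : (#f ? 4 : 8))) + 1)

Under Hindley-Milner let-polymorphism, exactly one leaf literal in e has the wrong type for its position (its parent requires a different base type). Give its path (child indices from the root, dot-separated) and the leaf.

Answer: 0.0.0.0 : 7

Derivation:
  unify Int ~ Bool
  FAIL: mismatch Int ~ Bool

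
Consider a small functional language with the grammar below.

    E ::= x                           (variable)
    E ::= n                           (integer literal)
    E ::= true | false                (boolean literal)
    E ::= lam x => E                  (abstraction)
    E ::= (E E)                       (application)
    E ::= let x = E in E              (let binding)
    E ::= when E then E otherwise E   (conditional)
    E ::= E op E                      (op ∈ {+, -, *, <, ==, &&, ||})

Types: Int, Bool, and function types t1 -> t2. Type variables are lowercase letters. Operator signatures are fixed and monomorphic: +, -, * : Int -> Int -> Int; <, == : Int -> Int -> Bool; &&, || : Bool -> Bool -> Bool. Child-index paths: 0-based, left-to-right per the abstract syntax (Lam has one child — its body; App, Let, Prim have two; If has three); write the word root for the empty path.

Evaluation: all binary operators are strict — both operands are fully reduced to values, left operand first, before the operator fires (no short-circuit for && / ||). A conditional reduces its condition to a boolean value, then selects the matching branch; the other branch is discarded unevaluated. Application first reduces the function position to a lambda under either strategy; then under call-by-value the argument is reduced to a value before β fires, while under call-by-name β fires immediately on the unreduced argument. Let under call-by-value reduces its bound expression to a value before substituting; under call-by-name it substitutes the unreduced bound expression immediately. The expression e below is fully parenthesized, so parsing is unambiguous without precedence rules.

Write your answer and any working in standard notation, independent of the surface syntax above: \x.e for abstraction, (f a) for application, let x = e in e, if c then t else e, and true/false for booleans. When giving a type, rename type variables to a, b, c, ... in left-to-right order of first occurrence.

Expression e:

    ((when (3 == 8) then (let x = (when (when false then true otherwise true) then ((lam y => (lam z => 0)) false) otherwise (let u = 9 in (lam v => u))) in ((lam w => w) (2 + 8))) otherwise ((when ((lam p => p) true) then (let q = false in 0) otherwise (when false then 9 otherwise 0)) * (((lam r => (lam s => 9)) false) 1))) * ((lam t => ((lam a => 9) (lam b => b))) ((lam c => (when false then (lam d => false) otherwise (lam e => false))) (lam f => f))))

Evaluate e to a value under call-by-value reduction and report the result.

Answer: 0

Working:
step 0: ((if (3 == 8) then (let x = (if (if false then true else true) then ((\y.(\z.0)) false) else (let u = 9 in (\v.u))) in ((\w.w) (2 + 8))) else ((if ((\p.p) true) then (let q = false in 0) else (if false then 9 else 0)) * (((\r.(\s.9)) false) 1))) * ((\t.((\a.9) (\b.b))) ((\c.(if false then (\d.false) else (\e.false))) (\f.f))))
step 1: [delta@0.0] ((if false then (let x = (if (if false then true else true) then ((\y.(\z.0)) false) else (let u = 9 in (\v.u))) in ((\w.w) (2 + 8))) else ((if ((\p.p) true) then (let q = false in 0) else (if false then 9 else 0)) * (((\r.(\s.9)) false) 1))) * ((\t.((\a.9) (\b.b))) ((\c.(if false then (\d.false) else (\e.false))) (\f.f))))
step 2: [if@0] (((if ((\p.p) true) then (let q = false in 0) else (if false then 9 else 0)) * (((\r.(\s.9)) false) 1)) * ((\t.((\a.9) (\b.b))) ((\c.(if false then (\d.false) else (\e.false))) (\f.f))))
step 3: [beta@0.0.0] (((if true then (let q = false in 0) else (if false then 9 else 0)) * (((\r.(\s.9)) false) 1)) * ((\t.((\a.9) (\b.b))) ((\c.(if false then (\d.false) else (\e.false))) (\f.f))))
step 4: [if@0.0] (((let q = false in 0) * (((\r.(\s.9)) false) 1)) * ((\t.((\a.9) (\b.b))) ((\c.(if false then (\d.false) else (\e.false))) (\f.f))))
step 5: [let@0.0] ((0 * (((\r.(\s.9)) false) 1)) * ((\t.((\a.9) (\b.b))) ((\c.(if false then (\d.false) else (\e.false))) (\f.f))))
step 6: [beta@0.1.0] ((0 * ((\s.9) 1)) * ((\t.((\a.9) (\b.b))) ((\c.(if false then (\d.false) else (\e.false))) (\f.f))))
step 7: [beta@0.1] ((0 * 9) * ((\t.((\a.9) (\b.b))) ((\c.(if false then (\d.false) else (\e.false))) (\f.f))))
step 8: [delta@0] (0 * ((\t.((\a.9) (\b.b))) ((\c.(if false then (\d.false) else (\e.false))) (\f.f))))
step 9: [beta@1.1] (0 * ((\t.((\a.9) (\b.b))) (if false then (\d.false) else (\e.false))))
step 10: [if@1.1] (0 * ((\t.((\a.9) (\b.b))) (\e.false)))
step 11: [beta@1] (0 * ((\a.9) (\b.b)))
step 12: [beta@1] (0 * 9)
step 13: [delta@root] 0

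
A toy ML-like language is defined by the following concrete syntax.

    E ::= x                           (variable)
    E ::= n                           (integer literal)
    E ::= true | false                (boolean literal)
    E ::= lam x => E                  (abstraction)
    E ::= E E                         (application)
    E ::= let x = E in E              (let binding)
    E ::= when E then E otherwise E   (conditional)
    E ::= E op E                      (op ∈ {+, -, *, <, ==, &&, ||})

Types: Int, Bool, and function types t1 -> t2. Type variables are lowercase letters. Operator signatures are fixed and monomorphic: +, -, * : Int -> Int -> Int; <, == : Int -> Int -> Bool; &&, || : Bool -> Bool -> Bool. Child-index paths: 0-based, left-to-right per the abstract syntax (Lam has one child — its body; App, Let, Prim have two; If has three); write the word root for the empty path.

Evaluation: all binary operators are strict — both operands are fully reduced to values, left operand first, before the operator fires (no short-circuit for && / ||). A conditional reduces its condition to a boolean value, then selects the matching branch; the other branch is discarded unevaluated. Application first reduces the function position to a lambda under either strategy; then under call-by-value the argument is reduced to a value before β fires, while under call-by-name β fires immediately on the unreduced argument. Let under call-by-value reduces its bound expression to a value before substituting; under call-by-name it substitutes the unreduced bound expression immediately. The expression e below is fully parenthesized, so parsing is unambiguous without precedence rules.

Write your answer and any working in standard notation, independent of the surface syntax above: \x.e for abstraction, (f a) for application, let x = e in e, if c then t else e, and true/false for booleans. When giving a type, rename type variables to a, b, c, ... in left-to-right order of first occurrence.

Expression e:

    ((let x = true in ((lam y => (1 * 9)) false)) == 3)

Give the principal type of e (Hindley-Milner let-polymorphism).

Trace:
let x : Bool
  unify Int ~ Int
  unify Int ~ Int
\y._ : a -> Int
  unify a -> Int ~ Bool -> b
  unify a ~ Bool
  unify Int ~ b
_ _ : Int
  unify Int ~ Int
  unify Int ~ Int

Answer: Bool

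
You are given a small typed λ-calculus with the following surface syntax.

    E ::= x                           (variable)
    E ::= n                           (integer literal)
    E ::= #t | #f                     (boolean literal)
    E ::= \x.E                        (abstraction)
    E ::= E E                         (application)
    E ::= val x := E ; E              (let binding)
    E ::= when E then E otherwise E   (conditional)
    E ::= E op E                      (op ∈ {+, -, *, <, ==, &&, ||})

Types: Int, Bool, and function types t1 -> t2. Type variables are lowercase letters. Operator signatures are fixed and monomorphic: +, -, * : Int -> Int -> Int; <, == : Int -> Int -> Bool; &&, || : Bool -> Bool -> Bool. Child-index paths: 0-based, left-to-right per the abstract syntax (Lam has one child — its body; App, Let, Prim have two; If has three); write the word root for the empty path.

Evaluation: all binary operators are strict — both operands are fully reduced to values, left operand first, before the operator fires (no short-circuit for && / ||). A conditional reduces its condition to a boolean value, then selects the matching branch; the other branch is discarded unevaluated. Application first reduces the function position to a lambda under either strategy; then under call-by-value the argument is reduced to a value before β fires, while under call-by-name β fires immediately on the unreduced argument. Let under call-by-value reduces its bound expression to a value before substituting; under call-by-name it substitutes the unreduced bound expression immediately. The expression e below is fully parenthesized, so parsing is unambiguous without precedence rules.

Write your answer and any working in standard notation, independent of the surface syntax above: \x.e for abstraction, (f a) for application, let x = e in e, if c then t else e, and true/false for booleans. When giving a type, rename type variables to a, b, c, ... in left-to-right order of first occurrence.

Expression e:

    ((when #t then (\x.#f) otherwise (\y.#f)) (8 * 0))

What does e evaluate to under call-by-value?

Working:
step 0: ((if true then (\x.false) else (\y.false)) (8 * 0))
step 1: [if@0] ((\x.false) (8 * 0))
step 2: [delta@1] ((\x.false) 0)
step 3: [beta@root] false

Answer: false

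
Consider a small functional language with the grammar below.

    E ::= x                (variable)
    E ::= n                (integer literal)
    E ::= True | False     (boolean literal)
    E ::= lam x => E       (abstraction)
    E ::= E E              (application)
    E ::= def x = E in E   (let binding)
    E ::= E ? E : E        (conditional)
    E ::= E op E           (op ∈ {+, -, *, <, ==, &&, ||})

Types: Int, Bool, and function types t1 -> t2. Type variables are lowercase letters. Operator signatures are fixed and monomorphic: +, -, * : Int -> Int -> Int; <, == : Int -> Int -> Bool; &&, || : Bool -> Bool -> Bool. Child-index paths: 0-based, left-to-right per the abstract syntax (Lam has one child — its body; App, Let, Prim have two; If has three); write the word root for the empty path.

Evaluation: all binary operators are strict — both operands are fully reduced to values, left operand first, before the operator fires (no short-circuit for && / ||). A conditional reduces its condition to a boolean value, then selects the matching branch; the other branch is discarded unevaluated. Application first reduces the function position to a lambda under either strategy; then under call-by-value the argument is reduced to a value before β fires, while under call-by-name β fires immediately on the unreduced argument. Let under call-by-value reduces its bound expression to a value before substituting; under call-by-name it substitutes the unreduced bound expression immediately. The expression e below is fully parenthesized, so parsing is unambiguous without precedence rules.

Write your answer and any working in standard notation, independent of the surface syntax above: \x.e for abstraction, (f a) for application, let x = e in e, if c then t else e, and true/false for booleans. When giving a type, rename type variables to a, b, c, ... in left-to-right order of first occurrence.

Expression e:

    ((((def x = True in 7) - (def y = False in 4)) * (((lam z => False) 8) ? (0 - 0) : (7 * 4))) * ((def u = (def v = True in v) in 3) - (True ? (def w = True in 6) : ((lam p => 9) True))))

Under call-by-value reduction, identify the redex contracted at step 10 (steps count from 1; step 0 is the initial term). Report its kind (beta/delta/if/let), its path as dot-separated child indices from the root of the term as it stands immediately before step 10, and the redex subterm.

Answer: if at 1.1 : (if true then (let w = true in 6) else ((\p.9) true))

Derivation:
step 0: ((((let x = true in 7) - (let y = false in 4)) * (if ((\z.false) 8) then (0 - 0) else (7 * 4))) * ((let u = (let v = true in v) in 3) - (if true then (let w = true in 6) else ((\p.9) true))))
step 1: [let@0.0.0] (((7 - (let y = false in 4)) * (if ((\z.false) 8) then (0 - 0) else (7 * 4))) * ((let u = (let v = true in v) in 3) - (if true then (let w = true in 6) else ((\p.9) true))))
step 2: [let@0.0.1] (((7 - 4) * (if ((\z.false) 8) then (0 - 0) else (7 * 4))) * ((let u = (let v = true in v) in 3) - (if true then (let w = true in 6) else ((\p.9) true))))
step 3: [delta@0.0] ((3 * (if ((\z.false) 8) then (0 - 0) else (7 * 4))) * ((let u = (let v = true in v) in 3) - (if true then (let w = true in 6) else ((\p.9) true))))
step 4: [beta@0.1.0] ((3 * (if false then (0 - 0) else (7 * 4))) * ((let u = (let v = true in v) in 3) - (if true then (let w = true in 6) else ((\p.9) true))))
step 5: [if@0.1] ((3 * (7 * 4)) * ((let u = (let v = true in v) in 3) - (if true then (let w = true in 6) else ((\p.9) true))))
step 6: [delta@0.1] ((3 * 28) * ((let u = (let v = true in v) in 3) - (if true then (let w = true in 6) else ((\p.9) true))))
step 7: [delta@0] (84 * ((let u = (let v = true in v) in 3) - (if true then (let w = true in 6) else ((\p.9) true))))
step 8: [let@1.0.0] (84 * ((let u = true in 3) - (if true then (let w = true in 6) else ((\p.9) true))))
step 9: [let@1.0] (84 * (3 - (if true then (let w = true in 6) else ((\p.9) true))))
step 10: [if@1.1] (84 * (3 - (let w = true in 6)))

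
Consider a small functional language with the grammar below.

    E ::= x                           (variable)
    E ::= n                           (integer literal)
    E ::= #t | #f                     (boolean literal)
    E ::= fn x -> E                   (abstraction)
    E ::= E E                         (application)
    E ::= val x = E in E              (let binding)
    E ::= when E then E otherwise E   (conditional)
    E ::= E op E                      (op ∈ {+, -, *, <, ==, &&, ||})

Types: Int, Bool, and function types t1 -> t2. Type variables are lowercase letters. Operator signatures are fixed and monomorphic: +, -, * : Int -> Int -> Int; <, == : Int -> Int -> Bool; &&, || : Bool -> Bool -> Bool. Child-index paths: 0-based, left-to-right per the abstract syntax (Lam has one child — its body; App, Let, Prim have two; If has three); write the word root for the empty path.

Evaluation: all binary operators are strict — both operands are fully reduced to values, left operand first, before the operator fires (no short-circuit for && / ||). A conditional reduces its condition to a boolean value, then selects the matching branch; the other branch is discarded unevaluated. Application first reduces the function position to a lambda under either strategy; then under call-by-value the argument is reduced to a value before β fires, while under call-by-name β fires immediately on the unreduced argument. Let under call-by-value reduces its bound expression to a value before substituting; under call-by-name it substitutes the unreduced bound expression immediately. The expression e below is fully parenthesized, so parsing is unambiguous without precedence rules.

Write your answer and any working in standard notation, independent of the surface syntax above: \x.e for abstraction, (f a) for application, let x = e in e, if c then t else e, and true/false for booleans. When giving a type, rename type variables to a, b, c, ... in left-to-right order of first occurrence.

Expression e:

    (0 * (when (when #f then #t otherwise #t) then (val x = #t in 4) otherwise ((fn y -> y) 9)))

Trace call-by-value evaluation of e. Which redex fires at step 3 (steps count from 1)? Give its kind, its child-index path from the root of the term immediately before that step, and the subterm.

Answer: let at 1 : (let x = true in 4)

Working:
step 0: (0 * (if (if false then true else true) then (let x = true in 4) else ((\y.y) 9)))
step 1: [if@1.0] (0 * (if true then (let x = true in 4) else ((\y.y) 9)))
step 2: [if@1] (0 * (let x = true in 4))
step 3: [let@1] (0 * 4)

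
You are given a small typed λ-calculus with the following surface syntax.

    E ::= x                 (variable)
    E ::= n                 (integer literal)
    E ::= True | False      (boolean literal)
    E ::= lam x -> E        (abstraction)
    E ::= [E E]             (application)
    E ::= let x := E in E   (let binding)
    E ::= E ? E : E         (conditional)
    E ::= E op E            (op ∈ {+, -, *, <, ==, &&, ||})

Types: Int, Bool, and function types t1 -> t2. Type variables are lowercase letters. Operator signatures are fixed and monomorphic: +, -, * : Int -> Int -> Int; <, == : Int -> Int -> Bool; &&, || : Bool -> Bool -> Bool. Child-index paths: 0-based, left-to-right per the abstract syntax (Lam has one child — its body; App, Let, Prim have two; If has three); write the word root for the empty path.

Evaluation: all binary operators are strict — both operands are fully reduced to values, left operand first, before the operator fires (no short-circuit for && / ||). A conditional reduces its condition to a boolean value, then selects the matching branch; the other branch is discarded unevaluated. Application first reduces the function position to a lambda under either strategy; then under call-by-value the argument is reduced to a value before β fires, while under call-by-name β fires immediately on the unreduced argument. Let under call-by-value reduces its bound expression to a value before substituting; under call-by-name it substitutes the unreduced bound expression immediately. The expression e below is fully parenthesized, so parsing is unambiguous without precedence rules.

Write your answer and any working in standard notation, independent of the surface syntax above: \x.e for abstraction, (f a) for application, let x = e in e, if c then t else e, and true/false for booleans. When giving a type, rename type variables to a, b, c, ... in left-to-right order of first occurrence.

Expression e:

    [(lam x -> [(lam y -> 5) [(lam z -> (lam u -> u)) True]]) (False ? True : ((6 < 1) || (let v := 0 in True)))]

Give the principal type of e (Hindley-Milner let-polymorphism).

Trace:
\y._ : b -> Int
u : d
\u._ : d -> d
\z._ : c -> d -> d
  unify c -> d -> d ~ Bool -> e
  unify c ~ Bool
  unify d -> d ~ e
_ _ : d -> d
  unify b -> Int ~ (d -> d) -> f
  unify b ~ d -> d
  unify Int ~ f
_ _ : Int
\x._ : a -> Int
  unify Bool ~ Bool
  unify Int ~ Int
  unify Int ~ Int
  unify Bool ~ Bool
let v : Int
  unify Bool ~ Bool
  unify Bool ~ Bool
  unify a -> Int ~ Bool -> g
  unify a ~ Bool
  unify Int ~ g
_ _ : Int

Answer: Int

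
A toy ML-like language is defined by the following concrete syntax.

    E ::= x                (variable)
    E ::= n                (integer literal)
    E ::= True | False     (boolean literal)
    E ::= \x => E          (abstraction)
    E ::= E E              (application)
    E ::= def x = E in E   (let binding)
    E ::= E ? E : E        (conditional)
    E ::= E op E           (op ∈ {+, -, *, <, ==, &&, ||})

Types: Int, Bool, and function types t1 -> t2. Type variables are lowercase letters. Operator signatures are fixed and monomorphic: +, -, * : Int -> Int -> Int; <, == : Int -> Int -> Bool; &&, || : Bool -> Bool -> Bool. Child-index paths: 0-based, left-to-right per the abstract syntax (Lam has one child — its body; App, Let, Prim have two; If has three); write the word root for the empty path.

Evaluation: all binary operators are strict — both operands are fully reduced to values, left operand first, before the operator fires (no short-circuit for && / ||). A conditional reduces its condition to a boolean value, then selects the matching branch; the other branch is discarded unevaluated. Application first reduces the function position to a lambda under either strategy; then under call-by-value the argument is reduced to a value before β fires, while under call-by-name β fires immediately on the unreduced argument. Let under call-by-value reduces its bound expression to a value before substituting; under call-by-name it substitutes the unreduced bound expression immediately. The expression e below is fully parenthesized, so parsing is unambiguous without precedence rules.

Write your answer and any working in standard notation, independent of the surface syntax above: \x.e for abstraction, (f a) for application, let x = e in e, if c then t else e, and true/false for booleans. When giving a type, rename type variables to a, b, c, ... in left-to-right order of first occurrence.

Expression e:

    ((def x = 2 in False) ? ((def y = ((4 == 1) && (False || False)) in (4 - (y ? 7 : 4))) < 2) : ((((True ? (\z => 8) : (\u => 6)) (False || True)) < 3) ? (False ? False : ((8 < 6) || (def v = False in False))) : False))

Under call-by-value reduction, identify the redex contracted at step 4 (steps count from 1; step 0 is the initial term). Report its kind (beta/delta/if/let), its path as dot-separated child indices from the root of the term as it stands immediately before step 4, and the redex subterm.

Working:
step 0: (if (let x = 2 in false) then ((let y = ((4 == 1) && (false || false)) in (4 - (if y then 7 else 4))) < 2) else (if (((if true then (\z.8) else (\u.6)) (false || true)) < 3) then (if false then false else ((8 < 6) || (let v = false in false))) else false))
step 1: [let@0] (if false then ((let y = ((4 == 1) && (false || false)) in (4 - (if y then 7 else 4))) < 2) else (if (((if true then (\z.8) else (\u.6)) (false || true)) < 3) then (if false then false else ((8 < 6) || (let v = false in false))) else false))
step 2: [if@root] (if (((if true then (\z.8) else (\u.6)) (false || true)) < 3) then (if false then false else ((8 < 6) || (let v = false in false))) else false)
step 3: [if@0.0.0] (if (((\z.8) (false || true)) < 3) then (if false then false else ((8 < 6) || (let v = false in false))) else false)
step 4: [delta@0.0.1] (if (((\z.8) true) < 3) then (if false then false else ((8 < 6) || (let v = false in false))) else false)

Answer: delta at 0.0.1 : (false || true)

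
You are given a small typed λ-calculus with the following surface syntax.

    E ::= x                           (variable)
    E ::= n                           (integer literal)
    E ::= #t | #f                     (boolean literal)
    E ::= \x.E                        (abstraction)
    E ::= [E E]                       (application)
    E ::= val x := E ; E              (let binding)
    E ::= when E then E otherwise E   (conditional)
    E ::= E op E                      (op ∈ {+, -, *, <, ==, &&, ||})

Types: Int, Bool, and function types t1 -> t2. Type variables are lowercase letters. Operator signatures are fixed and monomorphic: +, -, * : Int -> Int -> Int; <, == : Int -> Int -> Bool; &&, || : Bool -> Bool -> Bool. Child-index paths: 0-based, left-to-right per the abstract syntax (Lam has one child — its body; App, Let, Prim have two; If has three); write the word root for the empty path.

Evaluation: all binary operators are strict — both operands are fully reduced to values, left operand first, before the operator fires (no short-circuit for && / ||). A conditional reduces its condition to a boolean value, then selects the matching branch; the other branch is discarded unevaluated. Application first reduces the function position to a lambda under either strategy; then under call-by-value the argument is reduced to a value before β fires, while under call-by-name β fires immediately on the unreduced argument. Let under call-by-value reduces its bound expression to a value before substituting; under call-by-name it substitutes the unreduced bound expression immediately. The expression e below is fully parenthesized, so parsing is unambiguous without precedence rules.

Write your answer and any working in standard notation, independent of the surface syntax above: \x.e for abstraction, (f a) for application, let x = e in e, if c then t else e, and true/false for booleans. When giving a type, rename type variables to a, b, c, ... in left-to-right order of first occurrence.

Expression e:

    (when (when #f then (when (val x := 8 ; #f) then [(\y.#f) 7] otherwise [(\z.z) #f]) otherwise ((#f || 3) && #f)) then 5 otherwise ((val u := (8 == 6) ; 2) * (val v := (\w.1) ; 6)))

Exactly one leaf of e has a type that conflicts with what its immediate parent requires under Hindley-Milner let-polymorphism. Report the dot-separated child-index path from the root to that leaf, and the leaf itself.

Working:
  unify Bool ~ Bool
let x : Int
  unify Bool ~ Bool
\y._ : a -> Bool
  unify a -> Bool ~ Int -> b
  unify a ~ Int
  unify Bool ~ b
_ _ : Bool
z : c
\z._ : c -> c
  unify c -> c ~ Bool -> d
  unify c ~ Bool
  unify Bool ~ d
_ _ : Bool
  unify Bool ~ Bool
  unify Bool ~ Bool
  unify Int ~ Bool
  FAIL: mismatch Int ~ Bool

Answer: 0.2.0.1 : 3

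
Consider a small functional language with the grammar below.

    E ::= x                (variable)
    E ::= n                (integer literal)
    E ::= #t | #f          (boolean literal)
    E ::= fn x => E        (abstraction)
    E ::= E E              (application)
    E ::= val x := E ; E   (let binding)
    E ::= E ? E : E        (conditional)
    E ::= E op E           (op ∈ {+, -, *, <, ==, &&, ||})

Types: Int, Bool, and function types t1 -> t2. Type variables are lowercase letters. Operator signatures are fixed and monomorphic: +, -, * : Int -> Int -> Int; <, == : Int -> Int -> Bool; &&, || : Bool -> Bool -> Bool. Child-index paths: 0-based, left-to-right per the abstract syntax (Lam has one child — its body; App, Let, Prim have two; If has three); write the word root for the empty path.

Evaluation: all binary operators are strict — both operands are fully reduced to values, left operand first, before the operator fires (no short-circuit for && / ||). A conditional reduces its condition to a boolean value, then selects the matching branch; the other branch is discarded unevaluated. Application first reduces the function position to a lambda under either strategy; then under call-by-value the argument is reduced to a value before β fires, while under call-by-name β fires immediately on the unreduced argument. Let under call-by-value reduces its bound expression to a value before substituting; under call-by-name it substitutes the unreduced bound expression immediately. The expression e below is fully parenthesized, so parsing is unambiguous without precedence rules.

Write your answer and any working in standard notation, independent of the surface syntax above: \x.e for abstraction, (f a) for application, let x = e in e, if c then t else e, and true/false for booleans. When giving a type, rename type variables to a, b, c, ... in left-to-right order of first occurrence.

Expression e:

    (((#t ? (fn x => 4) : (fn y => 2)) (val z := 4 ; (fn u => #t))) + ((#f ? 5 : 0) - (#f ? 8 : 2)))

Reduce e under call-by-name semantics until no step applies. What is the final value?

Working:
step 0: (((if true then (\x.4) else (\y.2)) (let z = 4 in (\u.true))) + ((if false then 5 else 0) - (if false then 8 else 2)))
step 1: [if@0.0] (((\x.4) (let z = 4 in (\u.true))) + ((if false then 5 else 0) - (if false then 8 else 2)))
step 2: [beta@0] (4 + ((if false then 5 else 0) - (if false then 8 else 2)))
step 3: [if@1.0] (4 + (0 - (if false then 8 else 2)))
step 4: [if@1.1] (4 + (0 - 2))
step 5: [delta@1] (4 + -2)
step 6: [delta@root] 2

Answer: 2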